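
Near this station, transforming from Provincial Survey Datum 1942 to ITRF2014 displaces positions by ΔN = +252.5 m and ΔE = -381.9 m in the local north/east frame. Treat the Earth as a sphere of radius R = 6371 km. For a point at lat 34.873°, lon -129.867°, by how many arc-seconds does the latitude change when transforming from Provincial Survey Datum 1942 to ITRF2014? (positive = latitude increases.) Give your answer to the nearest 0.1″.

On a sphere of radius R, 1 rad of latitude = R, so Δφ = ΔN / R = 252.5 / 6371000 = 3.9633e-05 rad = 8.175″.

Δφ = 8.2″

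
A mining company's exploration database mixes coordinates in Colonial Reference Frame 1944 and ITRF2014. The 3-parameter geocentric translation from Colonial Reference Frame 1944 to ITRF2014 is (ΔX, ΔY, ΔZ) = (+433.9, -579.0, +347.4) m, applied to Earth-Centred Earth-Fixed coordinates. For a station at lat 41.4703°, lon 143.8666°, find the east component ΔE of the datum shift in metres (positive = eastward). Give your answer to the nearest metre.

ΔE = 212 m

At φ = 41.4703°, λ = 143.8666°: sin φ = 0.662232, cos φ = 0.749299, sin λ = 0.589667, cos λ = -0.807646.
ΔE = −sin λ·ΔX + cos λ·ΔY = −(0.589667)·(433.9) + (-0.807646)·(-579.0) = 211.77 m.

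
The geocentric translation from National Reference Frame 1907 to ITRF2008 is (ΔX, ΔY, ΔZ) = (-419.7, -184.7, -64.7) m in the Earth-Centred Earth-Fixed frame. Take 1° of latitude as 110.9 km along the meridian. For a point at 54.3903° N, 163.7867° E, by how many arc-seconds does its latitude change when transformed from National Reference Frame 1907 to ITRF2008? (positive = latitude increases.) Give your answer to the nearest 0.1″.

Δφ = -10.5″

sin φ = 0.813002, cos φ = 0.582261, sin λ = 0.279214, cos λ = -0.960229.
North component: ΔN = −sin φ cos λ·ΔX − sin φ sin λ·ΔY + cos φ·ΔZ = −(0.813002)(-0.960229)(-419.7) − (0.813002)(0.279214)(-184.7) + (0.582261)(-64.7) = -323.39 m.
1° of latitude spans 110900 m, so Δφ = -323.39 / 110900 × 3600 = -10.498″.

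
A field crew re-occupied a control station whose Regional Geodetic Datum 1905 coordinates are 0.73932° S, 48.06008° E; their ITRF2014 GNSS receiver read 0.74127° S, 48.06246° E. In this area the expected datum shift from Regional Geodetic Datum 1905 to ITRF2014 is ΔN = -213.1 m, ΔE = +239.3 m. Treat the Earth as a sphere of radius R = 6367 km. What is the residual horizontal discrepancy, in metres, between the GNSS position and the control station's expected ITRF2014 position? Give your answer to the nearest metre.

25 m

Observed coordinate differences: Δφ = -0.00195°, Δλ = +0.00238°.
Converting to metres (1° lat = 111125 m, cos φ = 0.999917): observed ΔN = -216.7 m, observed ΔE = 264.5 m.
Subtracting the expected shift leaves a residual of -216.7 − (-213.1) = -3.6 m north and 264.5 − (239.3) = 25.2 m east.
Residual distance = √((-3.6)² + 25.2²) = 25.4 m.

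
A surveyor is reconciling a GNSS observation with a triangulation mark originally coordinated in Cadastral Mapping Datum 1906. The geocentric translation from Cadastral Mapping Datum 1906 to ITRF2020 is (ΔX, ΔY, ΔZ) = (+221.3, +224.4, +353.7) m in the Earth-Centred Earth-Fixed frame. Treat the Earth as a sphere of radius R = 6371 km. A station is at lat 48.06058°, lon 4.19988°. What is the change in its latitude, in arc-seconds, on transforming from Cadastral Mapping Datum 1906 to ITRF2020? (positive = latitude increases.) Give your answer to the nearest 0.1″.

sin φ = 0.743852, cos φ = 0.668344, sin λ = 0.073236, cos λ = 0.997315.
North component: ΔN = −sin φ cos λ·ΔX − sin φ sin λ·ΔY + cos φ·ΔZ = −(0.743852)(0.997315)(221.3) − (0.743852)(0.073236)(224.4) + (0.668344)(353.7) = 60.00 m.
1° of latitude spans πR/180 = 111195 m, so Δφ = 60.00 / 111195 × 3600 = 1.942″.

Δφ = 1.9″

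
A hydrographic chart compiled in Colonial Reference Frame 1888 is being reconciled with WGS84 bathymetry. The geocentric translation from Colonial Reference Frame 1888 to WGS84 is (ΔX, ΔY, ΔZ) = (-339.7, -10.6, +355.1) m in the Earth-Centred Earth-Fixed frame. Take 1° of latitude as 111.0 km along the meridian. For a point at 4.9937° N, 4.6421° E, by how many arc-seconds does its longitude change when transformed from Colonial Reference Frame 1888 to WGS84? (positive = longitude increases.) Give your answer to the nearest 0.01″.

sin φ = 0.087046, cos φ = 0.996204, sin λ = 0.080931, cos λ = 0.996720.
East component: ΔE = −sin λ·ΔX + cos λ·ΔY = −(0.080931)(-339.7) + (0.996720)(-10.6) = 16.93 m.
1° of latitude spans 111000 m; at latitude φ, 1° of longitude spans that × cos φ = 110578.7 m, so Δλ = 16.93 / 110578.7 × 3600 = 0.551″.

Δλ = 0.55″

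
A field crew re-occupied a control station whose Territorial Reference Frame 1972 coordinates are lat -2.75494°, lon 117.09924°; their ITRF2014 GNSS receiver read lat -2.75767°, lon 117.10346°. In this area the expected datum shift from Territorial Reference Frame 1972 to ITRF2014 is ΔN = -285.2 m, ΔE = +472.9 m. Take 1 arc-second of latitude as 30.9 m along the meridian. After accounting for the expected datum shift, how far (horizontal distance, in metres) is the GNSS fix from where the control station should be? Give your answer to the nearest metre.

19 m

Observed coordinate differences: Δφ = -0.00273°, Δλ = +0.00422°.
Converting to metres (1° lat = 111240 m, cos φ = 0.998844): observed ΔN = -303.7 m, observed ΔE = 468.9 m.
Subtracting the expected shift leaves a residual of -303.7 − (-285.2) = -18.5 m north and 468.9 − (472.9) = -4.0 m east.
Residual distance = √((-18.5)² + (-4.0)²) = 18.9 m.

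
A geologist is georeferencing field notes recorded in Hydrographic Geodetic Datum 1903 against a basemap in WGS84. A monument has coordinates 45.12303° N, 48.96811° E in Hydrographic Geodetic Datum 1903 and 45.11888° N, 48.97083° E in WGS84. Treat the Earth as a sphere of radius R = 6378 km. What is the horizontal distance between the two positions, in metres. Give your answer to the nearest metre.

509 m

Δφ = 45.11888° − 45.12303° = -0.00415°; Δλ = 48.97083° − 48.96811° = +0.00272°.
1° along a meridian = πR/180 = 111317 m.
ΔN = Δφ × 111317 = -462.0 m; ΔE = Δλ × 111317 × cos(45.12303°) = +0.00272 × 111317 × 0.705587 = 213.6 m.
Distance = √(ΔE² + ΔN²) = √(213.6² + (-462.0)²) = 509.0 m.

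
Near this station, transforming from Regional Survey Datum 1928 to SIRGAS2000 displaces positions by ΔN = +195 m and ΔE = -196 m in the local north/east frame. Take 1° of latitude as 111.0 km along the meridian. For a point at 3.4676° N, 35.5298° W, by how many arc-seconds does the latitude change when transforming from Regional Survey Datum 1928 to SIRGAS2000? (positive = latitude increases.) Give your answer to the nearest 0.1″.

1° of latitude = 111.0 km, so Δφ = 195.0 / 111000 = 0.0017568° = 6.324″.

Δφ = 6.3″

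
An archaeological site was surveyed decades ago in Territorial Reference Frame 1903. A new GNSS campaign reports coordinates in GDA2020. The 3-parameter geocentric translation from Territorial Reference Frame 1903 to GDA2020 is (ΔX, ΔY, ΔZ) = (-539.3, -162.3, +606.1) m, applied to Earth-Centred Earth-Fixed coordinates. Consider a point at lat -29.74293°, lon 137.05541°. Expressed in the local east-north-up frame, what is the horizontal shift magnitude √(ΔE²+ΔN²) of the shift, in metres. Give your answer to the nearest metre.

At φ = -29.74293°, λ = 137.05541°: sin φ = -0.496109, cos φ = 0.868260, sin λ = 0.681291, cos λ = -0.732013.
ΔE = −sin λ·ΔX + cos λ·ΔY = −(0.681291)·(-539.3) + (-0.732013)·(-162.3) = 486.23 m.
ΔN = −sin φ cos λ·ΔX − sin φ sin λ·ΔY + cos φ·ΔZ = −(-0.496109)(-0.732013)(-539.3) − (-0.496109)(0.681291)(-162.3) + (0.868260)(606.1) = 667.25 m.
Horizontal magnitude = √(ΔE² + ΔN²) = √(486.23² + 667.25²) = 825.61 m.

826 m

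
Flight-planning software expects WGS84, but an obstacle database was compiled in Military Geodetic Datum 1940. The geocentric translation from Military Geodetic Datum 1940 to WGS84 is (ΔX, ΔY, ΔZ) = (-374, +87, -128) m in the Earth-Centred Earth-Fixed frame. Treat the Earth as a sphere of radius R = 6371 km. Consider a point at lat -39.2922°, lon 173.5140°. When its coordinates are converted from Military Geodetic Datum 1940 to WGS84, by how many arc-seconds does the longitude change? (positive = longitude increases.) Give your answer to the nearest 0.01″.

Δλ = -1.85″

sin φ = -0.633276, cos φ = 0.773926, sin λ = 0.112960, cos λ = -0.993599.
East component: ΔE = −sin λ·ΔX + cos λ·ΔY = −(0.112960)(-374) + (-0.993599)(87) = -44.20 m.
1° of latitude spans πR/180 = 111195 m; at latitude φ, 1° of longitude spans that × cos φ = 86056.7 m, so Δλ = -44.20 / 86056.7 × 3600 = -1.849″.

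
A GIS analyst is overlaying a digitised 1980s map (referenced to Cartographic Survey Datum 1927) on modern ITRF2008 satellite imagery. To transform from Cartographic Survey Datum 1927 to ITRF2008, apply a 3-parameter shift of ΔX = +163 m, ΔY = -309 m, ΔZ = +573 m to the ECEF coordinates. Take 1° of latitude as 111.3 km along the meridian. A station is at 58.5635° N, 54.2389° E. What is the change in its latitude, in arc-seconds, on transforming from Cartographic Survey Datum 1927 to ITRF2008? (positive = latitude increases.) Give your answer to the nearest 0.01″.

sin φ = 0.853219, cos φ = 0.521553, sin λ = 0.811461, cos λ = 0.584407.
North component: ΔN = −sin φ cos λ·ΔX − sin φ sin λ·ΔY + cos φ·ΔZ = −(0.853219)(0.584407)(163) − (0.853219)(0.811461)(-309) + (0.521553)(573) = 431.51 m.
1° of latitude spans 111300 m, so Δφ = 431.51 / 111300 × 3600 = 13.957″.

Δφ = 13.96″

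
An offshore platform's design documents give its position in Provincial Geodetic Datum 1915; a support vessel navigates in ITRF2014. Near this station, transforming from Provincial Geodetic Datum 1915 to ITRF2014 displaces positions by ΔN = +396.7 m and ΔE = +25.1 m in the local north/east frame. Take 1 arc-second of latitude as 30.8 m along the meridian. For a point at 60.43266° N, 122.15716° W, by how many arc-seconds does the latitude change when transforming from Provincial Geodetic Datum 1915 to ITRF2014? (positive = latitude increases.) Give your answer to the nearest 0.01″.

Δφ = 12.88″

1″ of latitude = 30.80 m, so Δφ = 396.7 / 30.80 = 12.880″.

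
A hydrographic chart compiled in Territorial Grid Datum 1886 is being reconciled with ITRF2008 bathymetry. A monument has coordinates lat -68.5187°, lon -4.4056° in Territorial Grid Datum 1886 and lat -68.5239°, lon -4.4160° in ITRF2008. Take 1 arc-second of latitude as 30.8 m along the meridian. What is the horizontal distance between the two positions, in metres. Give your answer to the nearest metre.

715 m

Δφ = -68.5239° − -68.5187° = -0.0052°; Δλ = -4.4160° − -4.4056° = -0.0104°.
1° of latitude = 3600 × 30.80 = 110880 m.
ΔN = Δφ × 110880 = -576.6 m; ΔE = Δλ × 110880 × cos(-68.5187°) = -0.0104 × 110880 × 0.366198 = -422.3 m.
Distance = √(ΔE² + ΔN²) = √((-422.3)² + (-576.6)²) = 714.7 m.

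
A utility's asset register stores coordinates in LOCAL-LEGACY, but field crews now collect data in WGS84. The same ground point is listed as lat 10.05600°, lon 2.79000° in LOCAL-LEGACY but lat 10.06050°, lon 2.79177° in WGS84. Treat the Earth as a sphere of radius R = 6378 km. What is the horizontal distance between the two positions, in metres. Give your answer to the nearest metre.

Δφ = 10.06050° − 10.05600° = +0.00450°; Δλ = 2.79177° − 2.79000° = +0.00177°.
1° along a meridian = πR/180 = 111317 m.
ΔN = Δφ × 111317 = 500.9 m; ΔE = Δλ × 111317 × cos(10.05600°) = +0.00177 × 111317 × 0.984638 = 194.0 m.
Distance = √(ΔE² + ΔN²) = √(194.0² + 500.9²) = 537.2 m.

537 m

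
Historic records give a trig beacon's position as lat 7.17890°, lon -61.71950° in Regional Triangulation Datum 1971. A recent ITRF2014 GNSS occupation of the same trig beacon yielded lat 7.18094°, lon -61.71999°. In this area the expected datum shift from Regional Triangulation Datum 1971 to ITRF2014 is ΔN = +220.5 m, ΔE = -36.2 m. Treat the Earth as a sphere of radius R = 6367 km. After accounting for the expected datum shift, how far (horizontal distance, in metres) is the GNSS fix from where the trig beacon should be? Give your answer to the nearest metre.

Observed coordinate differences: Δφ = +0.00204°, Δλ = -0.00049°.
Converting to metres (1° lat = 111125 m, cos φ = 0.992161): observed ΔN = 226.7 m, observed ΔE = -54.0 m.
Subtracting the expected shift leaves a residual of 226.7 − (220.5) = 6.2 m north and -54.0 − (-36.2) = -17.8 m east.
Residual distance = √(6.2² + (-17.8)²) = 18.9 m.

19 m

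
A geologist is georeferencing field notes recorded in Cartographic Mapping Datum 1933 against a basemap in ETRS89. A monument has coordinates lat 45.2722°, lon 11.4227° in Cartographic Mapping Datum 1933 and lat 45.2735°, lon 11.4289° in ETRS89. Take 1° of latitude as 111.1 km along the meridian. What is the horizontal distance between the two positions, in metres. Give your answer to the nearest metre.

Δφ = 45.2735° − 45.2722° = +0.0013°; Δλ = 11.4289° − 11.4227° = +0.0062°.
ΔN = Δφ × 111100 = 144.4 m; ΔE = Δλ × 111100 × cos(45.2722°) = +0.0062 × 111100 × 0.703740 = 484.7 m.
Distance = √(ΔE² + ΔN²) = √(484.7² + 144.4²) = 505.8 m.

506 m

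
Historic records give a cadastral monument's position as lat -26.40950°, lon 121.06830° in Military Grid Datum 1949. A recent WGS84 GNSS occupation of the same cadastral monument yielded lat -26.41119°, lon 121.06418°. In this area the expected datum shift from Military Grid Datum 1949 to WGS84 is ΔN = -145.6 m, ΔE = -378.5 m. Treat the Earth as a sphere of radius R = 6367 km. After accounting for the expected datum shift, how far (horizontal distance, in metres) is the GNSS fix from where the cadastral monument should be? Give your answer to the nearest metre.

Observed coordinate differences: Δφ = -0.00169°, Δλ = -0.00412°.
Converting to metres (1° lat = 111125 m, cos φ = 0.895638): observed ΔN = -187.8 m, observed ΔE = -410.1 m.
Subtracting the expected shift leaves a residual of -187.8 − (-145.6) = -42.2 m north and -410.1 − (-378.5) = -31.6 m east.
Residual distance = √((-42.2)² + (-31.6)²) = 52.7 m.

53 m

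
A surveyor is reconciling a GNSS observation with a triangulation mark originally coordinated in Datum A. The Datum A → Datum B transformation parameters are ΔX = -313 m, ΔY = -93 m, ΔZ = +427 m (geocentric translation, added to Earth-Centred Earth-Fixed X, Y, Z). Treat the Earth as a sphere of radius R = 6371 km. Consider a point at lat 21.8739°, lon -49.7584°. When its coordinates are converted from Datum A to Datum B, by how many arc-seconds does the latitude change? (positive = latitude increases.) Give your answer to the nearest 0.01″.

sin φ = 0.372565, cos φ = 0.928006, sin λ = -0.763327, cos λ = 0.646012.
North component: ΔN = −sin φ cos λ·ΔX − sin φ sin λ·ΔY + cos φ·ΔZ = −(0.372565)(0.646012)(-313) − (0.372565)(-0.763327)(-93) + (0.928006)(427) = 445.14 m.
1° of latitude spans πR/180 = 111195 m, so Δφ = 445.14 / 111195 × 3600 = 14.412″.

Δφ = 14.41″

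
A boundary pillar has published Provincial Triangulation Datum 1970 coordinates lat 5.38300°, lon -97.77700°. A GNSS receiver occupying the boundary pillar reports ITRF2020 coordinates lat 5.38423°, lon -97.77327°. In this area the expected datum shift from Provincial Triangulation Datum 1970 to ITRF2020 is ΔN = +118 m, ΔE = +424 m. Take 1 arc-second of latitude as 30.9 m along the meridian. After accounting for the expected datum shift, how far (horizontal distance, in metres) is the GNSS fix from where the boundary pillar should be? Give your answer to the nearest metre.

22 m

Observed coordinate differences: Δφ = +0.00123°, Δλ = +0.00373°.
Converting to metres (1° lat = 111240 m, cos φ = 0.995590): observed ΔN = 136.8 m, observed ΔE = 413.1 m.
Subtracting the expected shift leaves a residual of 136.8 − (118) = 18.8 m north and 413.1 − (424) = -10.9 m east.
Residual distance = √(18.8² + (-10.9)²) = 21.8 m.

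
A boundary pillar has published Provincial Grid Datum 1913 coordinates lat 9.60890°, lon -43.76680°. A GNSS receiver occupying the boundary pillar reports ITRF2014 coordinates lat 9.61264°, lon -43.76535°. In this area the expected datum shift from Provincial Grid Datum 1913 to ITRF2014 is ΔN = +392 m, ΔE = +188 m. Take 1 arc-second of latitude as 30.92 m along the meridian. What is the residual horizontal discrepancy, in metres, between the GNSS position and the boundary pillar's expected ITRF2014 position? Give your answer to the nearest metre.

Observed coordinate differences: Δφ = +0.00374°, Δλ = +0.00145°.
Converting to metres (1° lat = 111312 m, cos φ = 0.985970): observed ΔN = 416.3 m, observed ΔE = 159.1 m.
Subtracting the expected shift leaves a residual of 416.3 − (392) = 24.3 m north and 159.1 − (188) = -28.9 m east.
Residual distance = √(24.3² + (-28.9)²) = 37.7 m.

38 m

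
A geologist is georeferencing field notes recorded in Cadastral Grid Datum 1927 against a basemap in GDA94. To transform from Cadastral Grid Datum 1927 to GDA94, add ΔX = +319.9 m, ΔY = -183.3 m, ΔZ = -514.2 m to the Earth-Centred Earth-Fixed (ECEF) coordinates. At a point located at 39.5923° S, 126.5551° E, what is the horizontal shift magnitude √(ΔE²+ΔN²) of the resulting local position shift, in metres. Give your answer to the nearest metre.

The local east axis at (φ, λ) is (−sin λ, cos λ, 0), so ΔE = −sin(126.5551°)·319.9 + cos(126.5551°)·(-183.3) = -147.80 m.
The local north axis is (−sin φ cos λ, −sin φ sin λ, cos φ), giving ΔN = -121.429 − 93.840 − 396.242 = -611.51 m.
Horizontal magnitude = √(ΔE² + ΔN²) = √((-147.80)² + (-611.51)²) = 629.12 m.

629 m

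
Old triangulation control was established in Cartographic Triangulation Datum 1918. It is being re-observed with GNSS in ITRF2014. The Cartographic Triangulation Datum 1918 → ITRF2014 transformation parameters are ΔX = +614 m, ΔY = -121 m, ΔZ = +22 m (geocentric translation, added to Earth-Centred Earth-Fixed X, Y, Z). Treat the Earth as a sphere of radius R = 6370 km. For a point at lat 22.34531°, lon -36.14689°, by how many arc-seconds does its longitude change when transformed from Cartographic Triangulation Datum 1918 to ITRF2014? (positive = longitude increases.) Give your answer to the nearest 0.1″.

sin φ = 0.380188, cos φ = 0.924909, sin λ = -0.589857, cos λ = 0.807507.
East component: ΔE = −sin λ·ΔX + cos λ·ΔY = −(-0.589857)(614) + (0.807507)(-121) = 264.46 m.
1° of latitude spans πR/180 = 111177 m; at latitude φ, 1° of longitude spans that × cos φ = 102829.1 m, so Δλ = 264.46 / 102829.1 × 3600 = 9.259″.

Δλ = 9.3″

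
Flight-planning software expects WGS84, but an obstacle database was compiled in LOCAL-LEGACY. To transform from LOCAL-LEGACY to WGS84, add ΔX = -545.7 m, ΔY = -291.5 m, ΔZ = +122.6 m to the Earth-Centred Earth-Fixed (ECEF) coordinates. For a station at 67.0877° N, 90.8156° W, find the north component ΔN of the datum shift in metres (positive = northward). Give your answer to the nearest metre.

ΔN = -228 m

At φ = 67.0877°, λ = -90.8156°: sin φ = 0.921102, cos φ = 0.389322, sin λ = -0.999899, cos λ = -0.014234.
ΔN = −sin φ cos λ·ΔX − sin φ sin λ·ΔY + cos φ·ΔZ = −(0.921102)(-0.014234)(-545.7) − (0.921102)(-0.999899)(-291.5) + (0.389322)(122.6) = -227.90 m.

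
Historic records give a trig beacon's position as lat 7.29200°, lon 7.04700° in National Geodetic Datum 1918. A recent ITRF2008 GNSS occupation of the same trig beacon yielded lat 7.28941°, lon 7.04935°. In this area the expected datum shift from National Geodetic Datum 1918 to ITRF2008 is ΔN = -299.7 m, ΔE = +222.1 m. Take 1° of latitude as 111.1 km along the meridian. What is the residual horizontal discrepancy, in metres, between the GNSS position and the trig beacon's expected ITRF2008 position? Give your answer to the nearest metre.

Observed coordinate differences: Δφ = -0.00259°, Δλ = +0.00235°.
Converting to metres (1° lat = 111100 m, cos φ = 0.991912): observed ΔN = -287.7 m, observed ΔE = 259.0 m.
Subtracting the expected shift leaves a residual of -287.7 − (-299.7) = 12.0 m north and 259.0 − (222.1) = 36.9 m east.
Residual distance = √(12.0² + 36.9²) = 38.8 m.

39 m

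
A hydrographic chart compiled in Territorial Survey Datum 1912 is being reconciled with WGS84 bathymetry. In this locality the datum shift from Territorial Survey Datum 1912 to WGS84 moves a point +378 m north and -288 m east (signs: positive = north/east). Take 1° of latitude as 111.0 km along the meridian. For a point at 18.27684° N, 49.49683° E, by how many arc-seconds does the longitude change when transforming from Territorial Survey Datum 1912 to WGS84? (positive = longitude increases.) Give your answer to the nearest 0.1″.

At latitude 18.27684°, cos φ = 0.949552.
1° of longitude at this latitude = 111.0 × cos φ = 105.40 km, so Δλ = -288.0 / 105400.3 = -0.0027324° = -9.837″.

Δλ = -9.8″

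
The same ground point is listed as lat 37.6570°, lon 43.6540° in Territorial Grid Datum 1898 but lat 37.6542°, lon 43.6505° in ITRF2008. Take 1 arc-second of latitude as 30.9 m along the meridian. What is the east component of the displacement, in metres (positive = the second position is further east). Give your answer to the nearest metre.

ΔE = -308 m

Δφ = 37.6542° − 37.6570° = -0.0028°; Δλ = 43.6505° − 43.6540° = -0.0035°.
1° of latitude = 3600 × 30.90 = 111240 m.
ΔN = Δφ × 111240 = -311.5 m; ΔE = Δλ × 111240 × cos(37.6570°) = -0.0035 × 111240 × 0.791682 = -308.2 m.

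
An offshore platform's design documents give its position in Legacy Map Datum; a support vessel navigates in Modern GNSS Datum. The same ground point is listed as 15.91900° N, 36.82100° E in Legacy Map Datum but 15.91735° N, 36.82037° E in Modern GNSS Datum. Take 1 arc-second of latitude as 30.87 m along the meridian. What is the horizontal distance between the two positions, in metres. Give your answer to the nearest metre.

195 m

Δφ = 15.91735° − 15.91900° = -0.00165°; Δλ = 36.82037° − 36.82100° = -0.00063°.
1° of latitude = 3600 × 30.87 = 111132 m.
ΔN = Δφ × 111132 = -183.4 m; ΔE = Δλ × 111132 × cos(15.91900°) = -0.00063 × 111132 × 0.961650 = -67.3 m.
Distance = √(ΔE² + ΔN²) = √((-67.3)² + (-183.4)²) = 195.3 m.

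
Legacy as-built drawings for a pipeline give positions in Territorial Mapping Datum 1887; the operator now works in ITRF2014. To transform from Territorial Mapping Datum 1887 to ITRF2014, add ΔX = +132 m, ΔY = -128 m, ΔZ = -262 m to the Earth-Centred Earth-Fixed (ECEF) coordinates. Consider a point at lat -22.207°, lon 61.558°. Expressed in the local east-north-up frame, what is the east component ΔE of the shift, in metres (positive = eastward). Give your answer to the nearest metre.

At φ = -22.207°, λ = 61.558°: sin φ = -0.377954, cos φ = 0.925824, sin λ = 0.879300, cos λ = 0.476269.
ΔE = −sin λ·ΔX + cos λ·ΔY = −(0.879300)·(132) + (0.476269)·(-128) = -177.03 m.

ΔE = -177 m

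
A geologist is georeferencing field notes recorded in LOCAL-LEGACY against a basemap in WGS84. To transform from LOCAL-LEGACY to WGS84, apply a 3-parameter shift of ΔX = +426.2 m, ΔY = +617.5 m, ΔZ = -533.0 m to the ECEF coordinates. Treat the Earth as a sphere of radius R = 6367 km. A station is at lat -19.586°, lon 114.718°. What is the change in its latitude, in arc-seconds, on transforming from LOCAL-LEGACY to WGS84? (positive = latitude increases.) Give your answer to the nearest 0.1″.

sin φ = -0.335221, cos φ = 0.942139, sin λ = 0.908377, cos λ = -0.418152.
North component: ΔN = −sin φ cos λ·ΔX − sin φ sin λ·ΔY + cos φ·ΔZ = −(-0.335221)(-0.418152)(426.2) − (-0.335221)(0.908377)(617.5) + (0.942139)(-533.0) = -373.87 m.
1° of latitude spans πR/180 = 111125 m, so Δφ = -373.87 / 111125 × 3600 = -12.112″.

Δφ = -12.1″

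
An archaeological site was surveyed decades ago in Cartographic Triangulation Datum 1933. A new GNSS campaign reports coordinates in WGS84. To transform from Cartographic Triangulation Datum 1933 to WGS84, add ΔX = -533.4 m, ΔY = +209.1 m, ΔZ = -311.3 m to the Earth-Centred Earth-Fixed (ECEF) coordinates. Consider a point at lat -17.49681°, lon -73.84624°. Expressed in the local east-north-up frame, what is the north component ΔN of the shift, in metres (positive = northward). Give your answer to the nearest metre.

The local north axis is (−sin φ cos λ, −sin φ sin λ, cos φ), giving ΔN = -44.617 − 60.384 − 296.897 = -401.90 m.

ΔN = -402 m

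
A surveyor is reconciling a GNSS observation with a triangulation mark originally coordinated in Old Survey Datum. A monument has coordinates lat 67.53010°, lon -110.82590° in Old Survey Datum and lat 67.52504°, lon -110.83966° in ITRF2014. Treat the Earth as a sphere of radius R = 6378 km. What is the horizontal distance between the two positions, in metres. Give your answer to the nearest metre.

812 m

Δφ = 67.52504° − 67.53010° = -0.00506°; Δλ = -110.83966° − -110.82590° = -0.01376°.
1° along a meridian = πR/180 = 111317 m.
ΔN = Δφ × 111317 = -563.3 m; ΔE = Δλ × 111317 × cos(67.53010°) = -0.01376 × 111317 × 0.382198 = -585.4 m.
Distance = √(ΔE² + ΔN²) = √((-585.4)² + (-563.3)²) = 812.4 m.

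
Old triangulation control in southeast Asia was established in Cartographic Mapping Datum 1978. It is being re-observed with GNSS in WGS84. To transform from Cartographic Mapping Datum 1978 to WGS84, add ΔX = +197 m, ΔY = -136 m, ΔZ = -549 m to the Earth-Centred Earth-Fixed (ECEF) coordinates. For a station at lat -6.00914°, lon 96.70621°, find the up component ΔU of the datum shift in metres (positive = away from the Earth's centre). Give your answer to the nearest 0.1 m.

ΔU = -99.7 m

At φ = -6.00914°, λ = 96.70621°: sin φ = -0.104687, cos φ = 0.994505, sin λ = 0.993158, cos λ = -0.116778.
ΔU = cos φ cos λ·ΔX + cos φ sin λ·ΔY + sin φ·ΔZ = (0.994505)(-0.116778)(197) + (0.994505)(0.993158)(-136) + (-0.104687)(-549) = -99.73 m.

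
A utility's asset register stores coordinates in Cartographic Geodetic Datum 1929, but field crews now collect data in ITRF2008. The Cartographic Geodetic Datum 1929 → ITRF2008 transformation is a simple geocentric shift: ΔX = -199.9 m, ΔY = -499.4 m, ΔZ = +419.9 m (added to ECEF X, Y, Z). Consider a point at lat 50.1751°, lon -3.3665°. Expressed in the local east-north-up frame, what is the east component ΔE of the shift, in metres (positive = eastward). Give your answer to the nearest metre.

ΔE = -510 m

At φ = 50.1751°, λ = -3.3665°: sin φ = 0.768005, cos φ = 0.640444, sin λ = -0.058723, cos λ = 0.998274.
ΔE = −sin λ·ΔX + cos λ·ΔY = −(-0.058723)·(-199.9) + (0.998274)·(-499.4) = -510.28 m.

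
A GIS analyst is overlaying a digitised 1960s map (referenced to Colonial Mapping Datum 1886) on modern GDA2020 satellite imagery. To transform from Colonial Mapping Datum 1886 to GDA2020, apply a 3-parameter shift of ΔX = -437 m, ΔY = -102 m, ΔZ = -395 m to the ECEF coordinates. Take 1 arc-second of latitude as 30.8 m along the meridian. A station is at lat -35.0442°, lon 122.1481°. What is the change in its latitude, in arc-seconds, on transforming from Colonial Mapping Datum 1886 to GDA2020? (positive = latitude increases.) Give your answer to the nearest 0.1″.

Δφ = -7.8″

sin φ = -0.574208, cos φ = 0.818709, sin λ = 0.846676, cos λ = -0.532110.
North component: ΔN = −sin φ cos λ·ΔX − sin φ sin λ·ΔY + cos φ·ΔZ = −(-0.574208)(-0.532110)(-437) − (-0.574208)(0.846676)(-102) + (0.818709)(-395) = -239.46 m.
1° of latitude spans 3600 × 30.80 = 110880 m, so Δφ = -239.46 / 110880 × 3600 = -7.775″.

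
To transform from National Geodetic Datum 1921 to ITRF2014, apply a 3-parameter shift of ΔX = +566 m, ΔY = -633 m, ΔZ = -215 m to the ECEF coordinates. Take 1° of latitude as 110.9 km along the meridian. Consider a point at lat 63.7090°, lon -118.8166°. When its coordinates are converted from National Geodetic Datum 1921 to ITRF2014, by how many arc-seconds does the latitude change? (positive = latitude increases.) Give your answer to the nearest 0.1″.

sin φ = 0.896556, cos φ = 0.442930, sin λ = -0.876167, cos λ = -0.482008.
North component: ΔN = −sin φ cos λ·ΔX − sin φ sin λ·ΔY + cos φ·ΔZ = −(0.896556)(-0.482008)(566) − (0.896556)(-0.876167)(-633) + (0.442930)(-215) = -347.88 m.
1° of latitude spans 110900 m, so Δφ = -347.88 / 110900 × 3600 = -11.293″.

Δφ = -11.3″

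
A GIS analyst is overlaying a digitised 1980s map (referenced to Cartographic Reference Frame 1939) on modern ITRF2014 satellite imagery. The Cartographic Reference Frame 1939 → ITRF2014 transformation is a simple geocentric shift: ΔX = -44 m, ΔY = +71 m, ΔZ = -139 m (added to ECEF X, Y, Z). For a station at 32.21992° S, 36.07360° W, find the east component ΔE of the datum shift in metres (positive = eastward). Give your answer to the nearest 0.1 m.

At φ = -32.21992°, λ = -36.07360°: sin φ = -0.533170, cos φ = 0.846008, sin λ = -0.588824, cos λ = 0.808261.
ΔE = −sin λ·ΔX + cos λ·ΔY = −(-0.588824)·(-44) + (0.808261)·(71) = 31.48 m.

ΔE = 31.5 m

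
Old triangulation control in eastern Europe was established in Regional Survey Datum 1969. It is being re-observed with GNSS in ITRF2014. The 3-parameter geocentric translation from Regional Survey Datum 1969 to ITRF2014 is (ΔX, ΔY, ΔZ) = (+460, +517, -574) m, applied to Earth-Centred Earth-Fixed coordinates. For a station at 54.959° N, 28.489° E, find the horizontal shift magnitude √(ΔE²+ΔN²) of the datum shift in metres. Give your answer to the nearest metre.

894 m

At φ = 54.959°, λ = 28.489°: sin φ = 0.818741, cos φ = 0.574162, sin λ = 0.476990, cos λ = 0.878909.
ΔE = −sin λ·ΔX + cos λ·ΔY = −(0.476990)·(460) + (0.878909)·(517) = 234.98 m.
ΔN = −sin φ cos λ·ΔX − sin φ sin λ·ΔY + cos φ·ΔZ = −(0.818741)(0.878909)(460) − (0.818741)(0.476990)(517) + (0.574162)(-574) = -862.49 m.
Horizontal magnitude = √(ΔE² + ΔN²) = √(234.98² + (-862.49)²) = 893.93 m.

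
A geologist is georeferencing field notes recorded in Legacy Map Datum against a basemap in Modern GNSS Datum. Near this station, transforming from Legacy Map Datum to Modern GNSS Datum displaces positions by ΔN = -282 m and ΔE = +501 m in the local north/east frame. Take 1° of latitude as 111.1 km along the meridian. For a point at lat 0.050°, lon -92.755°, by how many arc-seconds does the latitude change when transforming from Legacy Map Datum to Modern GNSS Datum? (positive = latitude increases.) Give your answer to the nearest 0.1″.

Δφ = -9.1″

1° of latitude = 111.1 km, so Δφ = -282.0 / 111100 = -0.0025383° = -9.138″.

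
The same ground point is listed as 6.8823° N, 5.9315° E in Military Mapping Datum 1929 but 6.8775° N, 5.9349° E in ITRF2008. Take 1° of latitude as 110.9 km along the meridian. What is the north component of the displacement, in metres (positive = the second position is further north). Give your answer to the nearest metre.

Δφ = 6.8775° − 6.8823° = -0.0048°; Δλ = 5.9349° − 5.9315° = +0.0034°.
ΔN = Δφ × 110900 = -532.3 m; ΔE = Δλ × 110900 × cos(6.8823°) = +0.0034 × 110900 × 0.992794 = 374.3 m.

ΔN = -532 m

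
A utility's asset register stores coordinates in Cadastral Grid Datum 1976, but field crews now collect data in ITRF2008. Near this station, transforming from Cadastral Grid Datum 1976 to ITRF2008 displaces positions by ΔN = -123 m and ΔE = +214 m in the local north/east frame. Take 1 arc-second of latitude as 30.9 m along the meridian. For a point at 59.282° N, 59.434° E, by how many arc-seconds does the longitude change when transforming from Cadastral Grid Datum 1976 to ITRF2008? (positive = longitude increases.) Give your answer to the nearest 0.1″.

Δλ = 13.6″

At latitude 59.282°, cos φ = 0.510813.
1″ of longitude at this latitude = 30.90 × cos φ = 15.7841 m, so Δλ = 214.0 / 15.7841 = 13.558″.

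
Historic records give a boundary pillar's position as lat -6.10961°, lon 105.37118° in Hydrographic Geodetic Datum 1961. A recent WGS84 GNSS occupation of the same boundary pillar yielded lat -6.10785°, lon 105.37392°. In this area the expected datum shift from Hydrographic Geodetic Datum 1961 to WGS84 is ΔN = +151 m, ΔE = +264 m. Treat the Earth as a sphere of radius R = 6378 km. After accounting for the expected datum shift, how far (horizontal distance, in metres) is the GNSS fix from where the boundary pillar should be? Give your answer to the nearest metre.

60 m

Observed coordinate differences: Δφ = +0.00176°, Δλ = +0.00274°.
Converting to metres (1° lat = 111317 m, cos φ = 0.994320): observed ΔN = 195.9 m, observed ΔE = 303.3 m.
Subtracting the expected shift leaves a residual of 195.9 − (151) = 44.9 m north and 303.3 − (264) = 39.3 m east.
Residual distance = √(44.9² + 39.3²) = 59.7 m.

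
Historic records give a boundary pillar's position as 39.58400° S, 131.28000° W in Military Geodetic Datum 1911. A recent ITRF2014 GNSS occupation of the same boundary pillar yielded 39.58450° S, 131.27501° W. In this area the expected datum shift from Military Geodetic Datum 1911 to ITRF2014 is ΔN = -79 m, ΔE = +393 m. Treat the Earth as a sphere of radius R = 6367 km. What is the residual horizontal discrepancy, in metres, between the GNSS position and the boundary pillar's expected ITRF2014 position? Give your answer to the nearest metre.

42 m

Observed coordinate differences: Δφ = -0.00050°, Δλ = +0.00499°.
Converting to metres (1° lat = 111125 m, cos φ = 0.770691): observed ΔN = -55.6 m, observed ΔE = 427.4 m.
Subtracting the expected shift leaves a residual of -55.6 − (-79) = 23.4 m north and 427.4 − (393) = 34.4 m east.
Residual distance = √(23.4² + 34.4²) = 41.6 m.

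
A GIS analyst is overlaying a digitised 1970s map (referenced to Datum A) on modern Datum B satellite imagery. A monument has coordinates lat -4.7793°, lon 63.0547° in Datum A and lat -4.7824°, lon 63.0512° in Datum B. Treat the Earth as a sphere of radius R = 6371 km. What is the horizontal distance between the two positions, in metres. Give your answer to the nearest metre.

Δφ = -4.7824° − -4.7793° = -0.0031°; Δλ = 63.0512° − 63.0547° = -0.0035°.
1° along a meridian = πR/180 = 111195 m.
ΔN = Δφ × 111195 = -344.7 m; ΔE = Δλ × 111195 × cos(-4.7793°) = -0.0035 × 111195 × 0.996523 = -387.8 m.
Distance = √(ΔE² + ΔN²) = √((-387.8)² + (-344.7)²) = 518.9 m.

519 m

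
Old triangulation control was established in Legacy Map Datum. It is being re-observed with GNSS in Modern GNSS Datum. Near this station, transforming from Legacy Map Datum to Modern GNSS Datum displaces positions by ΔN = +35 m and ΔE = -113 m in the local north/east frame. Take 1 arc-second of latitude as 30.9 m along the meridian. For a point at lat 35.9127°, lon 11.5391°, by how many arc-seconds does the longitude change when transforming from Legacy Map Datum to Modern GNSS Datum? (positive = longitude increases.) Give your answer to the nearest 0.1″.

At latitude 35.9127°, cos φ = 0.809912.
1″ of longitude at this latitude = 30.90 × cos φ = 25.0263 m, so Δλ = -113.0 / 25.0263 = -4.515″.

Δλ = -4.5″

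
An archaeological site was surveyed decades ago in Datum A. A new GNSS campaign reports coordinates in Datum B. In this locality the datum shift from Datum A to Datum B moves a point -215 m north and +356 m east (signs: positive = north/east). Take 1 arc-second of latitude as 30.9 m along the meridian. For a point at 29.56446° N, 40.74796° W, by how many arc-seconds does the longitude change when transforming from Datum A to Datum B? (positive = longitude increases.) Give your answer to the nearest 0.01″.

Δλ = 13.25″

At latitude 29.56446°, cos φ = 0.869801.
1″ of longitude at this latitude = 30.90 × cos φ = 26.8769 m, so Δλ = 356.0 / 26.8769 = 13.246″.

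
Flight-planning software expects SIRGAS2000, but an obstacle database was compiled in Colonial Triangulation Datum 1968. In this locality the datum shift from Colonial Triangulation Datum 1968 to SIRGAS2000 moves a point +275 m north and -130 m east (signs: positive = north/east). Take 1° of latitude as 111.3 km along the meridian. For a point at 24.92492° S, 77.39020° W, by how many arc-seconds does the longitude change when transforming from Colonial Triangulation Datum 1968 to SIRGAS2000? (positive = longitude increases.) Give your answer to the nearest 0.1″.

At latitude -24.92492°, cos φ = 0.906861.
1° of longitude at this latitude = 111.3 × cos φ = 100.93 km, so Δλ = -130.0 / 100933.6 = -0.0012880° = -4.637″.

Δλ = -4.6″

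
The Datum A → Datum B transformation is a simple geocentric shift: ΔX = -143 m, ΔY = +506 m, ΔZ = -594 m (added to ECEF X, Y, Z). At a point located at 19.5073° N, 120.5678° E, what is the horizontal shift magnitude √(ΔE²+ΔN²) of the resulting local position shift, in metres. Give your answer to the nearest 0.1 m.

741.9 m

At φ = 19.5073°, λ = 120.5678°: sin φ = 0.333927, cos φ = 0.942599, sin λ = 0.861028, cos λ = -0.508558.
ΔE = −sin λ·ΔX + cos λ·ΔY = −(0.861028)·(-143) + (-0.508558)·(506) = -134.20 m.
ΔN = −sin φ cos λ·ΔX − sin φ sin λ·ΔY + cos φ·ΔZ = −(0.333927)(-0.508558)(-143) − (0.333927)(0.861028)(506) + (0.942599)(-594) = -729.67 m.
Horizontal magnitude = √(ΔE² + ΔN²) = √((-134.20)² + (-729.67)²) = 741.91 m.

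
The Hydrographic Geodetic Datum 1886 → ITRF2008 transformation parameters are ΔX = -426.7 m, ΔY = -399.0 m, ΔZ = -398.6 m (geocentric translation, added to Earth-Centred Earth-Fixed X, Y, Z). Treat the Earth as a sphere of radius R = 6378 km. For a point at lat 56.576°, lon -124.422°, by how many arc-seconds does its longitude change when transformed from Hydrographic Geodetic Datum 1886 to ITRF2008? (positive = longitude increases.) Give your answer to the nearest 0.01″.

Δλ = -7.42″

sin φ = 0.834617, cos φ = 0.550830, sin λ = -0.824897, cos λ = -0.565284.
East component: ΔE = −sin λ·ΔX + cos λ·ΔY = −(-0.824897)(-426.7) + (-0.565284)(-399.0) = -126.44 m.
1° of latitude spans πR/180 = 111317 m; at latitude φ, 1° of longitude spans that × cos φ = 61316.8 m, so Δλ = -126.44 / 61316.8 × 3600 = -7.423″.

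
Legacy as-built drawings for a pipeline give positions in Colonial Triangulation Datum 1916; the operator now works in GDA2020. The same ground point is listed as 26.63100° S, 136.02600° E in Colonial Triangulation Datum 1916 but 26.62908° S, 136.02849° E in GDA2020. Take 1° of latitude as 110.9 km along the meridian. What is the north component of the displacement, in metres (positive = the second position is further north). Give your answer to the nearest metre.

ΔN = 213 m

Δφ = -26.62908° − -26.63100° = +0.00192°; Δλ = 136.02849° − 136.02600° = +0.00249°.
ΔN = Δφ × 110900 = 212.9 m; ΔE = Δλ × 110900 × cos(-26.63100°) = +0.00249 × 110900 × 0.893912 = 246.8 m.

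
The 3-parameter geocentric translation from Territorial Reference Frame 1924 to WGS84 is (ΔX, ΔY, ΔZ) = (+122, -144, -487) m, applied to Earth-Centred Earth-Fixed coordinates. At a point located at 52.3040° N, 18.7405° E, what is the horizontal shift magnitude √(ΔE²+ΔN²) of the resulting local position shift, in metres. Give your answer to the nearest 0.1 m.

393.9 m

At φ = 52.3040°, λ = 18.7405°: sin φ = 0.791266, cos φ = 0.611472, sin λ = 0.321282, cos λ = 0.946983.
ΔE = −sin λ·ΔX + cos λ·ΔY = −(0.321282)·(122) + (0.946983)·(-144) = -175.56 m.
ΔN = −sin φ cos λ·ΔX − sin φ sin λ·ΔY + cos φ·ΔZ = −(0.791266)(0.946983)(122) − (0.791266)(0.321282)(-144) + (0.611472)(-487) = -352.60 m.
Horizontal magnitude = √(ΔE² + ΔN²) = √((-175.56)² + (-352.60)²) = 393.89 m.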